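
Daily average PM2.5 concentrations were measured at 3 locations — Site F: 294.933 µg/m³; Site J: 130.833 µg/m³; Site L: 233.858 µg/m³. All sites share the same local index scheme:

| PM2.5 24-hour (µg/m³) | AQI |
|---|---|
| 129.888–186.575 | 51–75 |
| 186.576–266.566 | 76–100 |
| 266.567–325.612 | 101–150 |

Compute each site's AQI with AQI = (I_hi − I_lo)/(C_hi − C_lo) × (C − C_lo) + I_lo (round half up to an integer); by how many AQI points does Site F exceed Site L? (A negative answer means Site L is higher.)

Site F: 294.933 ∈ [266.567, 325.612] ↔ index [101, 150].
101 + (294.933−266.567)·(150−101)/(325.612−266.567) = 101 + 28.366·49/59.045 ≈ 124.54, so AQI = 125.
Site J: row 129.888–186.575 (AQI 51–75). (75−51)·(130.833−129.888)/(186.575−129.888) + 51 = 24·0.945/56.687 + 51 ≈ 51.40 → 51.
Site L: row 186.576–266.566 (AQI 76–100). (100−76)·(233.858−186.576)/(266.566−186.576) + 76 = 24·47.282/79.990 + 76 ≈ 90.19 → 90.
AQIs: Site F=125, Site J=51, Site L=90. Site F (125) − Site L (90) = 35.

35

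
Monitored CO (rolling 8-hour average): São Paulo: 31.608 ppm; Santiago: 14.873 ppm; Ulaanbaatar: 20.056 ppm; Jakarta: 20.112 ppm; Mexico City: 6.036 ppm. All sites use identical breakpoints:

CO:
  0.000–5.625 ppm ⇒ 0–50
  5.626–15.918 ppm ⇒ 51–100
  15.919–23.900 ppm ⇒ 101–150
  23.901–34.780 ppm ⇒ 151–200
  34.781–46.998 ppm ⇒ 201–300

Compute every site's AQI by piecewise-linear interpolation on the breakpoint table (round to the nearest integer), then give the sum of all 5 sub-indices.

São Paulo: row 23.901–34.780 (AQI 151–200). (200−151)·(31.608−23.901)/(34.780−23.901) + 151 = 49·7.707/10.879 + 151 ≈ 185.71 → 186.
Santiago 14.873: bracket 5.626–15.918 → index 51–100; slope 49/10.292, offset 9.247.
AQI = 51 + 49/10.292·9.247 ≈ 95.02 ⇒ 95.
Ulaanbaatar: 20.056 ∈ [15.919, 23.900] ↔ index [101, 150].
101 + (20.056−15.919)·(150−101)/(23.900−15.919) = 101 + 4.137·49/7.981 ≈ 126.40, so AQI = 126.
Jakarta: row 15.919–23.900 (AQI 101–150). (150−101)·(20.112−15.919)/(23.900−15.919) + 101 = 49·4.193/7.981 + 101 ≈ 126.74 → 127.
Mexico City: 6.036 lies in 5.626–15.918, so I_lo=51, I_hi=100, C_lo=5.626, C_hi=15.918.
(100−51)/(15.918−5.626) × (6.036−5.626) + 51 = 49/10.292 × 0.410 + 51 ≈ 52.95 → 53.
AQIs: São Paulo=186, Santiago=95, Ulaanbaatar=126, Jakarta=127, Mexico City=53. Sum = 186 + 95 + 126 + 127 + 53 = 587.

587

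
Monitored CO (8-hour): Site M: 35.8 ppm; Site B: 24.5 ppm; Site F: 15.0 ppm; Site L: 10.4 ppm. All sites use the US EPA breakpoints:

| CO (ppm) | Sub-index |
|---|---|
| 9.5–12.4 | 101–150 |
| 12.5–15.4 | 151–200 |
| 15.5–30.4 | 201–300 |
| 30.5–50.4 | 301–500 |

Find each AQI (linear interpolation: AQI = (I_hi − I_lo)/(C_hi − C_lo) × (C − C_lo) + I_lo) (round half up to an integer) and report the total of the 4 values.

924

Site M: 35.8 lies in 30.5–50.4, so I_lo=301, I_hi=500, C_lo=30.5, C_hi=50.4.
(500−301)/(50.4−30.5) × (35.8−30.5) + 301 = 199/19.9 × 5.3 + 301 ≈ 354.00 → 354.
Site B 24.5: bracket 15.5–30.4 → index 201–300; slope 99/14.9, offset 9.0.
AQI = 201 + 99/14.9·9.0 ≈ 260.80 ⇒ 261.
Site F: 15.0 lies in 12.5–15.4, so I_lo=151, I_hi=200, C_lo=12.5, C_hi=15.4.
(200−151)/(15.4−12.5) × (15.0−12.5) + 151 = 49/2.9 × 2.5 + 151 ≈ 193.24 → 193.
Site L: 10.4 ∈ [9.5, 12.4] ↔ index [101, 150].
101 + (10.4−9.5)·(150−101)/(12.4−9.5) = 101 + 0.9·49/2.9 ≈ 116.21, so AQI = 116.
AQIs: Site M=354, Site B=261, Site F=193, Site L=116. Sum = 354 + 261 + 193 + 116 = 924.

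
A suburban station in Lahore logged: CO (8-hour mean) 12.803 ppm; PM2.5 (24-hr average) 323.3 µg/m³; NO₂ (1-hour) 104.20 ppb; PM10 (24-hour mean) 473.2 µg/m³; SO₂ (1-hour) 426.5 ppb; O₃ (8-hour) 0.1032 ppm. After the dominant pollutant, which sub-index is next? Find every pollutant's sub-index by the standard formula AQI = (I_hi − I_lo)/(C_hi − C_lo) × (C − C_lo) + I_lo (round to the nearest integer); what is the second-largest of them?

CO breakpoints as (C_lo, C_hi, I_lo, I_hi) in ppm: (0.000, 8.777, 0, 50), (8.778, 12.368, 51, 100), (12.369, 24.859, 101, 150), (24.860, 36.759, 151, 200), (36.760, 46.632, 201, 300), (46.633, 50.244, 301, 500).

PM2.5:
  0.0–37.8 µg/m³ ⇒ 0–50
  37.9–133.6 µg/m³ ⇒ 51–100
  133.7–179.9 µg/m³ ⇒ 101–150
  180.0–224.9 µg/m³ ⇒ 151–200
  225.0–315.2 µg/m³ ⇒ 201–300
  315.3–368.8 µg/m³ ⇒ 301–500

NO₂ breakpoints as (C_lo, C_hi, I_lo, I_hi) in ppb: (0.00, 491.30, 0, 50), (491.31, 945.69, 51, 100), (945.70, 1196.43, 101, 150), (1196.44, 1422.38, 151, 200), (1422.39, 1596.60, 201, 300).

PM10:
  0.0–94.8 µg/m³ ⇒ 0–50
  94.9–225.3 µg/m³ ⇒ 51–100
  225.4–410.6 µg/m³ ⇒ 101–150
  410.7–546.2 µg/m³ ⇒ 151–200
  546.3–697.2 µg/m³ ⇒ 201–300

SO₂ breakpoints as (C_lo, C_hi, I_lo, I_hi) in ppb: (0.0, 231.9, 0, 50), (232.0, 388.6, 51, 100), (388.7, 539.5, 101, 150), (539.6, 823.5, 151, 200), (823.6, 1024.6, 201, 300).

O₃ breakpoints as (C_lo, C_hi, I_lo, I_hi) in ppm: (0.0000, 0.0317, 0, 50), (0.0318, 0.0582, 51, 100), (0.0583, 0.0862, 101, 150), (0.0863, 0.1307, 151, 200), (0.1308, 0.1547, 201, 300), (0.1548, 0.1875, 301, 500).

174

CO 12.803: bracket 12.369–24.859 → index 101–150; slope 49/12.490, offset 0.434.
AQI = 101 + 49/12.490·0.434 ≈ 102.70 ⇒ 103.
PM2.5: 323.3 lies in 315.3–368.8, so I_lo=301, I_hi=500, C_lo=315.3, C_hi=368.8.
(500−301)/(368.8−315.3) × (323.3−315.3) + 301 = 199/53.5 × 8.0 + 301 ≈ 330.76 → 331.
NO₂: 104.20 lies in 0.00–491.30, so I_lo=0, I_hi=50, C_lo=0.00, C_hi=491.30.
(50−0)/(491.30−0.00) × (104.20−0.00) + 0 = 50/491.30 × 104.20 + 0 ≈ 10.60 → 11.
PM10: 473.2 lies in 410.7–546.2, so I_lo=151, I_hi=200, C_lo=410.7, C_hi=546.2.
(200−151)/(546.2−410.7) × (473.2−410.7) + 151 = 49/135.5 × 62.5 + 151 ≈ 173.60 → 174.
SO₂ 426.5: bracket 388.7–539.5 → index 101–150; slope 49/150.8, offset 37.8.
AQI = 101 + 49/150.8·37.8 ≈ 113.28 ⇒ 113.
O₃: 0.1032 ∈ [0.0863, 0.1307] ↔ index [151, 200].
151 + (0.1032−0.0863)·(200−151)/(0.1307−0.0863) = 151 + 0.0169·49/0.0444 ≈ 169.65, so AQI = 170.
Sub-indices: CO→103, PM2.5→331, NO₂→11, PM10→174, SO₂→113, O₃→170. Ranked high→low: 331, 174, 170, 113, 103, 11. Second-highest sub-index = 174.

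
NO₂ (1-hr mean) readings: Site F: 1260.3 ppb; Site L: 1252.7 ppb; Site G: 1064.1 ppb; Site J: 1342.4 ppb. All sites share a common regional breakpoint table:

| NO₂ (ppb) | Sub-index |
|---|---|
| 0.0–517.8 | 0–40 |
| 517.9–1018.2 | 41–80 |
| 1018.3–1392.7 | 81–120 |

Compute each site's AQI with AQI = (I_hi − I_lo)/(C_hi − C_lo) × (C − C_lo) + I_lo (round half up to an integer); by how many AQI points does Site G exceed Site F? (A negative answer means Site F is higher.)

-20

Site F: row 1018.3–1392.7 (AQI 81–120). (120−81)·(1260.3−1018.3)/(1392.7−1018.3) + 81 = 39·242.0/374.4 + 81 ≈ 106.21 → 106.
Site L: 1252.7 ∈ [1018.3, 1392.7] ↔ index [81, 120].
81 + (1252.7−1018.3)·(120−81)/(1392.7−1018.3) = 81 + 234.4·39/374.4 ≈ 105.42, so AQI = 105.
Site G: row 1018.3–1392.7 (AQI 81–120). (120−81)·(1064.1−1018.3)/(1392.7−1018.3) + 81 = 39·45.8/374.4 + 81 ≈ 85.77 → 86.
Site J: 1342.4 ∈ [1018.3, 1392.7] ↔ index [81, 120].
81 + (1342.4−1018.3)·(120−81)/(1392.7−1018.3) = 81 + 324.1·39/374.4 ≈ 114.76, so AQI = 115.
AQIs: Site F=106, Site L=105, Site G=86, Site J=115. Site G (86) − Site F (106) = -20.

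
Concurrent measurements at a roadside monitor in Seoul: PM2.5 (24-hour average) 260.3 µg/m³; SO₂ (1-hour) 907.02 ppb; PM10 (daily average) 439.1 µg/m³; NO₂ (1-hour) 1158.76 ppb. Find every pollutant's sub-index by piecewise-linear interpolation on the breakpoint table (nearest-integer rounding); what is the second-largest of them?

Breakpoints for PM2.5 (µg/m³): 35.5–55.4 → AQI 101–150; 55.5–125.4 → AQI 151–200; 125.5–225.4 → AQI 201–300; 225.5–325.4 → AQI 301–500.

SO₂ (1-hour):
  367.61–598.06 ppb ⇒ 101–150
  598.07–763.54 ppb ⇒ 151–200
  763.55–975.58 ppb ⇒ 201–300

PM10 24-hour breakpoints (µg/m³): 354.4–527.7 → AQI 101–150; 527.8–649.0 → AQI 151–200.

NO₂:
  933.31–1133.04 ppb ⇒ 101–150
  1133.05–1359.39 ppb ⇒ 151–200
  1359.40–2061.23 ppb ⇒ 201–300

PM2.5: 260.3 lies in 225.5–325.4, so I_lo=301, I_hi=500, C_lo=225.5, C_hi=325.4.
(500−301)/(325.4−225.5) × (260.3−225.5) + 301 = 199/99.9 × 34.8 + 301 ≈ 370.32 → 370.
SO₂: 907.02 ∈ [763.55, 975.58] ↔ index [201, 300].
201 + (907.02−763.55)·(300−201)/(975.58−763.55) = 201 + 143.47·99/212.03 ≈ 267.99, so AQI = 268.
PM10: row 354.4–527.7 (AQI 101–150). (150−101)·(439.1−354.4)/(527.7−354.4) + 101 = 49·84.7/173.3 + 101 ≈ 124.95 → 125.
NO₂ 1158.76: bracket 1133.05–1359.39 → index 151–200; slope 49/226.34, offset 25.71.
AQI = 151 + 49/226.34·25.71 ≈ 156.57 ⇒ 157.
Sub-indices: PM2.5→370, SO₂→268, PM10→125, NO₂→157. Ranked high→low: 370, 268, 157, 125. Second-highest sub-index = 268.

268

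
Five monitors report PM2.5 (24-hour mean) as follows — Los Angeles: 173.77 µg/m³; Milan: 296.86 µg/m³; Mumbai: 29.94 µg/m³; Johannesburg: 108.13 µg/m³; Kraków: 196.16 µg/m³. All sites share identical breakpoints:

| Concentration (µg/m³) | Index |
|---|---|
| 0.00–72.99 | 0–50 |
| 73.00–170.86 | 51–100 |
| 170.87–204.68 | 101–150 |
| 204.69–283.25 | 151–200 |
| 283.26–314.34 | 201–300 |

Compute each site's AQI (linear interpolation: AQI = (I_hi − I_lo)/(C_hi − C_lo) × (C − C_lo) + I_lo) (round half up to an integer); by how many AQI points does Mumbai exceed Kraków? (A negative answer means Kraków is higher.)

Los Angeles: 173.77 ∈ [170.87, 204.68] ↔ index [101, 150].
101 + (173.77−170.87)·(150−101)/(204.68−170.87) = 101 + 2.90·49/33.81 ≈ 105.20, so AQI = 105.
Milan: 296.86 lies in 283.26–314.34, so I_lo=201, I_hi=300, C_lo=283.26, C_hi=314.34.
(300−201)/(314.34−283.26) × (296.86−283.26) + 201 = 99/31.08 × 13.60 + 201 ≈ 244.32 → 244.
Mumbai: 29.94 lies in 0.00–72.99, so I_lo=0, I_hi=50, C_lo=0.00, C_hi=72.99.
(50−0)/(72.99−0.00) × (29.94−0.00) + 0 = 50/72.99 × 29.94 + 0 ≈ 20.51 → 21.
Johannesburg: row 73.00–170.86 (AQI 51–100). (100−51)·(108.13−73.00)/(170.86−73.00) + 51 = 49·35.13/97.86 + 51 ≈ 68.59 → 69.
Kraków: 196.16 ∈ [170.87, 204.68] ↔ index [101, 150].
101 + (196.16−170.87)·(150−101)/(204.68−170.87) = 101 + 25.29·49/33.81 ≈ 137.65, so AQI = 138.
AQIs: Los Angeles=105, Milan=244, Mumbai=21, Johannesburg=69, Kraków=138. Mumbai (21) − Kraków (138) = -117.

-117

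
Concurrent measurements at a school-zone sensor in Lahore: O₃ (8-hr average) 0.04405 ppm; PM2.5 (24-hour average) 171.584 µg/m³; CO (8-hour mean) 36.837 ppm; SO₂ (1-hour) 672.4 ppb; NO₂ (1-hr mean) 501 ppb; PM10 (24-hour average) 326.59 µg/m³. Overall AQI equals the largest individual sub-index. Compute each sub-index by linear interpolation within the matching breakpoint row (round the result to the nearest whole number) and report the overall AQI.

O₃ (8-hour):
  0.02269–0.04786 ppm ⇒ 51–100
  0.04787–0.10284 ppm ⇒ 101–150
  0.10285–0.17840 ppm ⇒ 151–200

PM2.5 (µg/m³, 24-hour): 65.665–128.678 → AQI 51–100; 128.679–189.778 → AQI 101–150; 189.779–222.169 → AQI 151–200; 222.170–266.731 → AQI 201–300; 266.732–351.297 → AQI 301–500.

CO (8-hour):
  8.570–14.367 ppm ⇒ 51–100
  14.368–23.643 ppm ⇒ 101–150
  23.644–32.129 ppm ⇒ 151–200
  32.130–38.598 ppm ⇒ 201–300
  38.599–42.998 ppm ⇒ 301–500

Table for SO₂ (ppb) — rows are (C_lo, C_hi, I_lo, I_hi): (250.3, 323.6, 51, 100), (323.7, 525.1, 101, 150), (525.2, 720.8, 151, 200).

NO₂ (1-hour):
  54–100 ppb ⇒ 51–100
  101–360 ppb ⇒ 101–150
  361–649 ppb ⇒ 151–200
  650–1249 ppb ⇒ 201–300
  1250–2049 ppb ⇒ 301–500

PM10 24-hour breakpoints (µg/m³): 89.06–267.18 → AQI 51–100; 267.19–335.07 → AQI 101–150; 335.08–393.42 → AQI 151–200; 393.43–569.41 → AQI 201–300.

273

O₃ 0.04405: bracket 0.02269–0.04786 → index 51–100; slope 49/0.02517, offset 0.02136.
AQI = 51 + 49/0.02517·0.02136 ≈ 92.58 ⇒ 93.
PM2.5 171.584: bracket 128.679–189.778 → index 101–150; slope 49/61.099, offset 42.905.
AQI = 101 + 49/61.099·42.905 ≈ 135.41 ⇒ 135.
CO: 36.837 lies in 32.130–38.598, so I_lo=201, I_hi=300, C_lo=32.130, C_hi=38.598.
(300−201)/(38.598−32.130) × (36.837−32.130) + 201 = 99/6.468 × 4.707 + 201 ≈ 273.05 → 273.
SO₂: row 525.2–720.8 (AQI 151–200). (200−151)·(672.4−525.2)/(720.8−525.2) + 151 = 49·147.2/195.6 + 151 ≈ 187.88 → 188.
NO₂: row 361–649 (AQI 151–200). (200−151)·(501−361)/(649−361) + 151 = 49·140/288 + 151 ≈ 174.82 → 175.
PM10: 326.59 lies in 267.19–335.07, so I_lo=101, I_hi=150, C_lo=267.19, C_hi=335.07.
(150−101)/(335.07−267.19) × (326.59−267.19) + 101 = 49/67.88 × 59.40 + 101 ≈ 143.88 → 144.
Sub-indices: O₃→93, PM2.5→135, CO→273, SO₂→188, NO₂→175, PM10→144. Overall AQI = max = 273; dominant pollutant is CO.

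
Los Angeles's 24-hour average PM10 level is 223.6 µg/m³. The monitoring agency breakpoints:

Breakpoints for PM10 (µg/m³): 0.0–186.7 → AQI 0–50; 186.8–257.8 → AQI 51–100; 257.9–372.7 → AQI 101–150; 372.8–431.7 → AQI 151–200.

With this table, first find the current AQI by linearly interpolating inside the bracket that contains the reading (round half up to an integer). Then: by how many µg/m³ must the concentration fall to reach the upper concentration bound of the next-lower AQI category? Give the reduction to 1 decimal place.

PM10: row 186.8–257.8 (AQI 51–100). (100−51)·(223.6−186.8)/(257.8−186.8) + 51 = 49·36.8/71.0 + 51 ≈ 76.40 → 76.
Current AQI 76 is in the Moderate range (51–100). The next-lower category tops out at AQI 50, whose upper concentration bound is 186.7 µg/m³.
Reduction needed = 223.6 − 186.7 = 36.9 µg/m³.

36.9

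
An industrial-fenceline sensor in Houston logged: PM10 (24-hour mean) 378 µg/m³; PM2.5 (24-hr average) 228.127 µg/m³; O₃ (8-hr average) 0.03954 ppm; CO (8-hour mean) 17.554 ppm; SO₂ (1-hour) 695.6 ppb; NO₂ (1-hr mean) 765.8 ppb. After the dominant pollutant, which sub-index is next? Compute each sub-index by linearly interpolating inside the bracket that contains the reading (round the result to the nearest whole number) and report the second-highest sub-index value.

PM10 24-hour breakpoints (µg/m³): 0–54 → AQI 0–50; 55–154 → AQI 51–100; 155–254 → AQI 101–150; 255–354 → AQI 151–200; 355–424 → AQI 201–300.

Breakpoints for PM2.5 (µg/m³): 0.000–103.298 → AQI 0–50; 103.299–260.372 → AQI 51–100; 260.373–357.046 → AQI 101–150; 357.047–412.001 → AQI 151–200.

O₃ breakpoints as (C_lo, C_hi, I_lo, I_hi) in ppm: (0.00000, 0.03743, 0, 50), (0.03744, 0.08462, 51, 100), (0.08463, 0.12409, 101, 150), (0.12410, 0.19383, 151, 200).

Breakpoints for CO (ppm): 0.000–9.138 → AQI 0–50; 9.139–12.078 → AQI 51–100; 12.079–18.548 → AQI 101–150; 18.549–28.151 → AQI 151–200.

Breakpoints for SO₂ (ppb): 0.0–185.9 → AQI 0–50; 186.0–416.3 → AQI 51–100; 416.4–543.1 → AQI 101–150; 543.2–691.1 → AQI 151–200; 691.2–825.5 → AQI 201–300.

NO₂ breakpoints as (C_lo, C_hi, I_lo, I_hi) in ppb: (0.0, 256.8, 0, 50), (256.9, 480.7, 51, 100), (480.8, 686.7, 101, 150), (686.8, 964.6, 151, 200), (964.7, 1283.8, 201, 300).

PM10: 378 lies in 355–424, so I_lo=201, I_hi=300, C_lo=355, C_hi=424.
(300−201)/(424−355) × (378−355) + 201 = 99/69 × 23 + 201 ≈ 234.00 → 234.
PM2.5: 228.127 ∈ [103.299, 260.372] ↔ index [51, 100].
51 + (228.127−103.299)·(100−51)/(260.372−103.299) = 51 + 124.828·49/157.073 ≈ 89.94, so AQI = 90.
O₃ 0.03954: bracket 0.03744–0.08462 → index 51–100; slope 49/0.04718, offset 0.00210.
AQI = 51 + 49/0.04718·0.00210 ≈ 53.18 ⇒ 53.
CO: 17.554 ∈ [12.079, 18.548] ↔ index [101, 150].
101 + (17.554−12.079)·(150−101)/(18.548−12.079) = 101 + 5.475·49/6.469 ≈ 142.47, so AQI = 142.
SO₂: 695.6 lies in 691.2–825.5, so I_lo=201, I_hi=300, C_lo=691.2, C_hi=825.5.
(300−201)/(825.5−691.2) × (695.6−691.2) + 201 = 99/134.3 × 4.4 + 201 ≈ 204.24 → 204.
NO₂ 765.8: bracket 686.8–964.6 → index 151–200; slope 49/277.8, offset 79.0.
AQI = 151 + 49/277.8·79.0 ≈ 164.93 ⇒ 165.
Sub-indices: PM10→234, PM2.5→90, O₃→53, CO→142, SO₂→204, NO₂→165. Ranked high→low: 234, 204, 165, 142, 90, 53. Second-highest sub-index = 204.

204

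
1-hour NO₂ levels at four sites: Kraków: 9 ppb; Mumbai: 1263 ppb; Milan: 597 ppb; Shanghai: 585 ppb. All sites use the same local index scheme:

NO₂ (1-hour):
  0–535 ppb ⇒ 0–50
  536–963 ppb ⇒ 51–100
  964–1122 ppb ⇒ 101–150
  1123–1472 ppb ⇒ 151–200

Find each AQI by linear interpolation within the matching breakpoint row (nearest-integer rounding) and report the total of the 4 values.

287

Kraków: 9 ∈ [0, 535] ↔ index [0, 50].
0 + (9−0)·(50−0)/(535−0) = 0 + 9·50/535 ≈ 0.84, so AQI = 1.
Mumbai: row 1123–1472 (AQI 151–200). (200−151)·(1263−1123)/(1472−1123) + 151 = 49·140/349 + 151 ≈ 170.66 → 171.
Milan: 597 ∈ [536, 963] ↔ index [51, 100].
51 + (597−536)·(100−51)/(963−536) = 51 + 61·49/427 ≈ 58.00, so AQI = 58.
Shanghai: row 536–963 (AQI 51–100). (100−51)·(585−536)/(963−536) + 51 = 49·49/427 + 51 ≈ 56.62 → 57.
AQIs: Kraków=1, Mumbai=171, Milan=58, Shanghai=57. Sum = 1 + 171 + 58 + 57 = 287.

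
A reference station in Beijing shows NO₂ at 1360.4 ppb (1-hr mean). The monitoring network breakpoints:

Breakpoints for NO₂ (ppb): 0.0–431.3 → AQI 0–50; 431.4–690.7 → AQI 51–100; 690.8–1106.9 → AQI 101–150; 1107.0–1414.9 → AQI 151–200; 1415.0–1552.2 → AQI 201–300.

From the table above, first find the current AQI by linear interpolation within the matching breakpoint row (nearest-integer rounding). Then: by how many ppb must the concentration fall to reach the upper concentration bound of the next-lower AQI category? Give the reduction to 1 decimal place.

NO₂ 1360.4: bracket 1107.0–1414.9 → index 151–200; slope 49/307.9, offset 253.4.
AQI = 151 + 49/307.9·253.4 ≈ 191.33 ⇒ 191.
Current AQI 191 is in the Unhealthy range (151–200). The next-lower category tops out at AQI 150, whose upper concentration bound is 1106.9 ppb.
Reduction needed = 1360.4 − 1106.9 = 253.5 ppb.

253.5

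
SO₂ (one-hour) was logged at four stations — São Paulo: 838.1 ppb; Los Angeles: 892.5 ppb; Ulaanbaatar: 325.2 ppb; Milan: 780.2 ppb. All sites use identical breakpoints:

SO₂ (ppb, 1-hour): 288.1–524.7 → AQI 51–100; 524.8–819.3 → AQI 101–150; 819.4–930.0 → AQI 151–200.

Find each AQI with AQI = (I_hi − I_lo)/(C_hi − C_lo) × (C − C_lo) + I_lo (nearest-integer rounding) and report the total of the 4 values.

544

São Paulo: 838.1 ∈ [819.4, 930.0] ↔ index [151, 200].
151 + (838.1−819.4)·(200−151)/(930.0−819.4) = 151 + 18.7·49/110.6 ≈ 159.28, so AQI = 159.
Los Angeles: row 819.4–930.0 (AQI 151–200). (200−151)·(892.5−819.4)/(930.0−819.4) + 151 = 49·73.1/110.6 + 151 ≈ 183.39 → 183.
Ulaanbaatar: 325.2 lies in 288.1–524.7, so I_lo=51, I_hi=100, C_lo=288.1, C_hi=524.7.
(100−51)/(524.7−288.1) × (325.2−288.1) + 51 = 49/236.6 × 37.1 + 51 ≈ 58.68 → 59.
Milan: row 524.8–819.3 (AQI 101–150). (150−101)·(780.2−524.8)/(819.3−524.8) + 101 = 49·255.4/294.5 + 101 ≈ 143.49 → 143.
AQIs: São Paulo=159, Los Angeles=183, Ulaanbaatar=59, Milan=143. Sum = 159 + 183 + 59 + 143 = 544.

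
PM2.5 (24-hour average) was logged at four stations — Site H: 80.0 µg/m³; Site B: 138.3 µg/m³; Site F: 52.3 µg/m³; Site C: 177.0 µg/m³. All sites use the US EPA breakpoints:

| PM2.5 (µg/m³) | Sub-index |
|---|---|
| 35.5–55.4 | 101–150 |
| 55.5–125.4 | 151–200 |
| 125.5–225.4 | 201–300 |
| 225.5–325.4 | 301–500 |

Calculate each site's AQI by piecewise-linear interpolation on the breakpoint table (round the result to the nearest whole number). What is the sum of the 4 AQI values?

Site H: 80.0 lies in 55.5–125.4, so I_lo=151, I_hi=200, C_lo=55.5, C_hi=125.4.
(200−151)/(125.4−55.5) × (80.0−55.5) + 151 = 49/69.9 × 24.5 + 151 ≈ 168.17 → 168.
Site B: 138.3 lies in 125.5–225.4, so I_lo=201, I_hi=300, C_lo=125.5, C_hi=225.4.
(300−201)/(225.4−125.5) × (138.3−125.5) + 201 = 99/99.9 × 12.8 + 201 ≈ 213.68 → 214.
Site F: 52.3 lies in 35.5–55.4, so I_lo=101, I_hi=150, C_lo=35.5, C_hi=55.4.
(150−101)/(55.4−35.5) × (52.3−35.5) + 101 = 49/19.9 × 16.8 + 101 ≈ 142.37 → 142.
Site C: row 125.5–225.4 (AQI 201–300). (300−201)·(177.0−125.5)/(225.4−125.5) + 201 = 99·51.5/99.9 + 201 ≈ 252.04 → 252.
AQIs: Site H=168, Site B=214, Site F=142, Site C=252. Sum = 168 + 214 + 142 + 252 = 776.

776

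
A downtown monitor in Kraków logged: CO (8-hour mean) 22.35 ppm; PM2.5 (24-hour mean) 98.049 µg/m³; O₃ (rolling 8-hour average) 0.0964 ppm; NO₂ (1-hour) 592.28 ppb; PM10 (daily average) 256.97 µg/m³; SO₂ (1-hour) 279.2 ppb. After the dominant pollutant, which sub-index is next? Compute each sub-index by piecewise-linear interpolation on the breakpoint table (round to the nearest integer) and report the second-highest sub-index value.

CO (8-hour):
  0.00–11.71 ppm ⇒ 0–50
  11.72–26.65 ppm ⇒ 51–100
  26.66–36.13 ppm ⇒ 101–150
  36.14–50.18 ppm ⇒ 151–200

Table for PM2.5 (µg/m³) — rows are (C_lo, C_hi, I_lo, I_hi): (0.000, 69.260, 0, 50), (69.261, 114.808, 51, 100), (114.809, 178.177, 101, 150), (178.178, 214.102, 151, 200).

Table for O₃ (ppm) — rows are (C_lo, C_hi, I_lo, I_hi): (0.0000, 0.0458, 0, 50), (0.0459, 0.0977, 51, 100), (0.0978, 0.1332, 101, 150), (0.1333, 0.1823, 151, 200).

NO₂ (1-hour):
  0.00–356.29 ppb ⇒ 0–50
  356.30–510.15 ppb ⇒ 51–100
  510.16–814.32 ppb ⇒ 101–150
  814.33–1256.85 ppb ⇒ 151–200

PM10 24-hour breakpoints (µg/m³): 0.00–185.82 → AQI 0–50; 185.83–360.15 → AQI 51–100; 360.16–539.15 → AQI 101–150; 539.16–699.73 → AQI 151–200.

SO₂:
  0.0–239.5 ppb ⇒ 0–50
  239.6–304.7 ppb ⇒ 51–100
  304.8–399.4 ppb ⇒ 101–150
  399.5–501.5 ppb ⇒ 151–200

CO: 22.35 lies in 11.72–26.65, so I_lo=51, I_hi=100, C_lo=11.72, C_hi=26.65.
(100−51)/(26.65−11.72) × (22.35−11.72) + 51 = 49/14.93 × 10.63 + 51 ≈ 85.89 → 86.
PM2.5: 98.049 lies in 69.261–114.808, so I_lo=51, I_hi=100, C_lo=69.261, C_hi=114.808.
(100−51)/(114.808−69.261) × (98.049−69.261) + 51 = 49/45.547 × 28.788 + 51 ≈ 81.97 → 82.
O₃: 0.0964 ∈ [0.0459, 0.0977] ↔ index [51, 100].
51 + (0.0964−0.0459)·(100−51)/(0.0977−0.0459) = 51 + 0.0505·49/0.0518 ≈ 98.77, so AQI = 99.
NO₂: row 510.16–814.32 (AQI 101–150). (150−101)·(592.28−510.16)/(814.32−510.16) + 101 = 49·82.12/304.16 + 101 ≈ 114.23 → 114.
PM10 256.97: bracket 185.83–360.15 → index 51–100; slope 49/174.32, offset 71.14.
AQI = 51 + 49/174.32·71.14 ≈ 71.00 ⇒ 71.
SO₂: 279.2 lies in 239.6–304.7, so I_lo=51, I_hi=100, C_lo=239.6, C_hi=304.7.
(100−51)/(304.7−239.6) × (279.2−239.6) + 51 = 49/65.1 × 39.6 + 51 ≈ 80.81 → 81.
Sub-indices: CO→86, PM2.5→82, O₃→99, NO₂→114, PM10→71, SO₂→81. Ranked high→low: 114, 99, 86, 82, 81, 71. Second-highest sub-index = 99.

99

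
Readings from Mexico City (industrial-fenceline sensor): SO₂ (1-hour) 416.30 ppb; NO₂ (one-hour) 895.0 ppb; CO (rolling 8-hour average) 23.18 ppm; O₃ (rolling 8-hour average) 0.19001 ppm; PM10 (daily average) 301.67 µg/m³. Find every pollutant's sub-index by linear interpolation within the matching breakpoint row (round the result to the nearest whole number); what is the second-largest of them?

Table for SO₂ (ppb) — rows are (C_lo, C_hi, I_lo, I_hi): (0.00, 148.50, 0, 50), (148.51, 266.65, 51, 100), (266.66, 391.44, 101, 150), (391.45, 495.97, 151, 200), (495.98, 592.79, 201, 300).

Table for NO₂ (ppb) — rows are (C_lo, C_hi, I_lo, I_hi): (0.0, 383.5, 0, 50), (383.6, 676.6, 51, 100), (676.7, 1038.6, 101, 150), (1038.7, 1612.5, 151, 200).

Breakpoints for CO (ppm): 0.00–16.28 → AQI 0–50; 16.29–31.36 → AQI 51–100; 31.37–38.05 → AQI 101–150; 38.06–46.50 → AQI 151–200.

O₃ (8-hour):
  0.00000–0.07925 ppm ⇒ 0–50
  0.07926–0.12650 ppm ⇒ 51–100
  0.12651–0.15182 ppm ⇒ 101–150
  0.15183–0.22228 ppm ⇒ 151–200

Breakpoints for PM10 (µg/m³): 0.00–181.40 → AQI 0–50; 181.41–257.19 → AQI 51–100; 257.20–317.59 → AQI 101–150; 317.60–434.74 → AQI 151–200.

SO₂ 416.30: bracket 391.45–495.97 → index 151–200; slope 49/104.52, offset 24.85.
AQI = 151 + 49/104.52·24.85 ≈ 162.65 ⇒ 163.
NO₂: row 676.7–1038.6 (AQI 101–150). (150−101)·(895.0−676.7)/(1038.6−676.7) + 101 = 49·218.3/361.9 + 101 ≈ 130.56 → 131.
CO: 23.18 ∈ [16.29, 31.36] ↔ index [51, 100].
51 + (23.18−16.29)·(100−51)/(31.36−16.29) = 51 + 6.89·49/15.07 ≈ 73.40, so AQI = 73.
O₃: 0.19001 lies in 0.15183–0.22228, so I_lo=151, I_hi=200, C_lo=0.15183, C_hi=0.22228.
(200−151)/(0.22228−0.15183) × (0.19001−0.15183) + 151 = 49/0.07045 × 0.03818 + 151 ≈ 177.56 → 178.
PM10: row 257.20–317.59 (AQI 101–150). (150−101)·(301.67−257.20)/(317.59−257.20) + 101 = 49·44.47/60.39 + 101 ≈ 137.08 → 137.
Sub-indices: SO₂→163, NO₂→131, CO→73, O₃→178, PM10→137. Ranked high→low: 178, 163, 137, 131, 73. Second-highest sub-index = 163.

163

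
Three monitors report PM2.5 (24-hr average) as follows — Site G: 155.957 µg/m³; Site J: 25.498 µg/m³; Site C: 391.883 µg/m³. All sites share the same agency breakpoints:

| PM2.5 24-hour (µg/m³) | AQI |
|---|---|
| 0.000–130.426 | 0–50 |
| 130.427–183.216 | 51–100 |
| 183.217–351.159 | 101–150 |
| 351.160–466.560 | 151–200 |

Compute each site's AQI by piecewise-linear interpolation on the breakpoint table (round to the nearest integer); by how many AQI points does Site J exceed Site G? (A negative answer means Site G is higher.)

-65

Site G: row 130.427–183.216 (AQI 51–100). (100−51)·(155.957−130.427)/(183.216−130.427) + 51 = 49·25.530/52.789 + 51 ≈ 74.70 → 75.
Site J: 25.498 ∈ [0.000, 130.426] ↔ index [0, 50].
0 + (25.498−0.000)·(50−0)/(130.426−0.000) = 0 + 25.498·50/130.426 ≈ 9.77, so AQI = 10.
Site C: 391.883 lies in 351.160–466.560, so I_lo=151, I_hi=200, C_lo=351.160, C_hi=466.560.
(200−151)/(466.560−351.160) × (391.883−351.160) + 151 = 49/115.400 × 40.723 + 151 ≈ 168.29 → 168.
AQIs: Site G=75, Site J=10, Site C=168. Site J (10) − Site G (75) = -65.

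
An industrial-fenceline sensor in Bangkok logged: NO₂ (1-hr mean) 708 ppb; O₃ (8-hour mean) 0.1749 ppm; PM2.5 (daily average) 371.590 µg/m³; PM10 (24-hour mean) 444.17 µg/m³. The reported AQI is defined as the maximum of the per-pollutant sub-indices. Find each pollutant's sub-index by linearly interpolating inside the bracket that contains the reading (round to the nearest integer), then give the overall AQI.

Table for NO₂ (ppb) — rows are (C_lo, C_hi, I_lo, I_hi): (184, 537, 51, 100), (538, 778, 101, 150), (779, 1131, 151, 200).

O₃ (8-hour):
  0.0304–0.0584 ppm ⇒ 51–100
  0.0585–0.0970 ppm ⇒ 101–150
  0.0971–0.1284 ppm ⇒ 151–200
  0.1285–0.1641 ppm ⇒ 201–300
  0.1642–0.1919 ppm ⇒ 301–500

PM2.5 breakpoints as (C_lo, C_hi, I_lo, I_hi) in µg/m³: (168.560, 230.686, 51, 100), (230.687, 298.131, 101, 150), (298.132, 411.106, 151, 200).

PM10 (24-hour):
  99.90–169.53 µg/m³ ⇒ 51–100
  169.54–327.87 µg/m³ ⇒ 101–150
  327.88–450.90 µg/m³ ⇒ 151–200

378

NO₂: row 538–778 (AQI 101–150). (150−101)·(708−538)/(778−538) + 101 = 49·170/240 + 101 ≈ 135.71 → 136.
O₃ 0.1749: bracket 0.1642–0.1919 → index 301–500; slope 199/0.0277, offset 0.0107.
AQI = 301 + 199/0.0277·0.0107 ≈ 377.87 ⇒ 378.
PM2.5: 371.590 ∈ [298.132, 411.106] ↔ index [151, 200].
151 + (371.590−298.132)·(200−151)/(411.106−298.132) = 151 + 73.458·49/112.974 ≈ 182.86, so AQI = 183.
PM10: 444.17 lies in 327.88–450.90, so I_lo=151, I_hi=200, C_lo=327.88, C_hi=450.90.
(200−151)/(450.90−327.88) × (444.17−327.88) + 151 = 49/123.02 × 116.29 + 151 ≈ 197.32 → 197.
Sub-indices: NO₂→136, O₃→378, PM2.5→183, PM10→197. Overall AQI = max = 378; dominant pollutant is O₃.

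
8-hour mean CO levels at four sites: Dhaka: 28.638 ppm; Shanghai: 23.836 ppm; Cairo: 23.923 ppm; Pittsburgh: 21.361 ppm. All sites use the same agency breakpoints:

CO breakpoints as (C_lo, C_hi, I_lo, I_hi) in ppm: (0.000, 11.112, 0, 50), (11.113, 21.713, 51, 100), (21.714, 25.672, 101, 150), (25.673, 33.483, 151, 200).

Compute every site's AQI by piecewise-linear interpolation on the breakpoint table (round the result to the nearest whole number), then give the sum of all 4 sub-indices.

523

Dhaka: 28.638 lies in 25.673–33.483, so I_lo=151, I_hi=200, C_lo=25.673, C_hi=33.483.
(200−151)/(33.483−25.673) × (28.638−25.673) + 151 = 49/7.810 × 2.965 + 151 ≈ 169.60 → 170.
Shanghai: 23.836 ∈ [21.714, 25.672] ↔ index [101, 150].
101 + (23.836−21.714)·(150−101)/(25.672−21.714) = 101 + 2.122·49/3.958 ≈ 127.27, so AQI = 127.
Cairo: 23.923 ∈ [21.714, 25.672] ↔ index [101, 150].
101 + (23.923−21.714)·(150−101)/(25.672−21.714) = 101 + 2.209·49/3.958 ≈ 128.35, so AQI = 128.
Pittsburgh 21.361: bracket 11.113–21.713 → index 51–100; slope 49/10.600, offset 10.248.
AQI = 51 + 49/10.600·10.248 ≈ 98.37 ⇒ 98.
AQIs: Dhaka=170, Shanghai=127, Cairo=128, Pittsburgh=98. Sum = 170 + 127 + 128 + 98 = 523.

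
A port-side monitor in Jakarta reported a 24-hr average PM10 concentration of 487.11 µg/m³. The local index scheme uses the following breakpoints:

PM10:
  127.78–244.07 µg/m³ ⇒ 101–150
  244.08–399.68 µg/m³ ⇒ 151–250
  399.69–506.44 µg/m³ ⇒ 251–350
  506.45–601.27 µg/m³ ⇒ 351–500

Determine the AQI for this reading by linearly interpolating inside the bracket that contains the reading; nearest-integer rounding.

PM10: 487.11 ∈ [399.69, 506.44] ↔ index [251, 350].
251 + (487.11−399.69)·(350−251)/(506.44−399.69) = 251 + 87.42·99/106.75 ≈ 332.07, so AQI = 332.

332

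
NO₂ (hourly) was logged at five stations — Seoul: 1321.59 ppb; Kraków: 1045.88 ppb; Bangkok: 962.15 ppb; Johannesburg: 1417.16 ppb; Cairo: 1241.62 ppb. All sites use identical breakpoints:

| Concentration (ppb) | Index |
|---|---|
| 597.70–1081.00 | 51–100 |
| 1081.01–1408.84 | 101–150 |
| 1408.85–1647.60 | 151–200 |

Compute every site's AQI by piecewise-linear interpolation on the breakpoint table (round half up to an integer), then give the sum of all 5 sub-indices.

599

Seoul: row 1081.01–1408.84 (AQI 101–150). (150−101)·(1321.59−1081.01)/(1408.84−1081.01) + 101 = 49·240.58/327.83 + 101 ≈ 136.96 → 137.
Kraków: 1045.88 lies in 597.70–1081.00, so I_lo=51, I_hi=100, C_lo=597.70, C_hi=1081.00.
(100−51)/(1081.00−597.70) × (1045.88−597.70) + 51 = 49/483.30 × 448.18 + 51 ≈ 96.44 → 96.
Bangkok: 962.15 ∈ [597.70, 1081.00] ↔ index [51, 100].
51 + (962.15−597.70)·(100−51)/(1081.00−597.70) = 51 + 364.45·49/483.30 ≈ 87.95, so AQI = 88.
Johannesburg: row 1408.85–1647.60 (AQI 151–200). (200−151)·(1417.16−1408.85)/(1647.60−1408.85) + 151 = 49·8.31/238.75 + 151 ≈ 152.71 → 153.
Cairo 1241.62: bracket 1081.01–1408.84 → index 101–150; slope 49/327.83, offset 160.61.
AQI = 101 + 49/327.83·160.61 ≈ 125.01 ⇒ 125.
AQIs: Seoul=137, Kraków=96, Bangkok=88, Johannesburg=153, Cairo=125. Sum = 137 + 96 + 88 + 153 + 125 = 599.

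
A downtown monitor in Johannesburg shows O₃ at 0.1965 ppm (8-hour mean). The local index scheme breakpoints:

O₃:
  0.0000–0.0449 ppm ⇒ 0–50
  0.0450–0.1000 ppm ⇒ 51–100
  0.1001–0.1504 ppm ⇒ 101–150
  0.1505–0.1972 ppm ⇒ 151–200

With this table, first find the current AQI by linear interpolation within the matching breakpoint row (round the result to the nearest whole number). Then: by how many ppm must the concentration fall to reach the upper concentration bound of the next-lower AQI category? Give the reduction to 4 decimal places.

0.0461

O₃: 0.1965 lies in 0.1505–0.1972, so I_lo=151, I_hi=200, C_lo=0.1505, C_hi=0.1972.
(200−151)/(0.1972−0.1505) × (0.1965−0.1505) + 151 = 49/0.0467 × 0.0460 + 151 ≈ 199.27 → 199.
Current AQI 199 is in the Unhealthy range (151–200). The next-lower category tops out at AQI 150, whose upper concentration bound is 0.1504 ppm.
Reduction needed = 0.1965 − 0.1504 = 0.0461 ppm.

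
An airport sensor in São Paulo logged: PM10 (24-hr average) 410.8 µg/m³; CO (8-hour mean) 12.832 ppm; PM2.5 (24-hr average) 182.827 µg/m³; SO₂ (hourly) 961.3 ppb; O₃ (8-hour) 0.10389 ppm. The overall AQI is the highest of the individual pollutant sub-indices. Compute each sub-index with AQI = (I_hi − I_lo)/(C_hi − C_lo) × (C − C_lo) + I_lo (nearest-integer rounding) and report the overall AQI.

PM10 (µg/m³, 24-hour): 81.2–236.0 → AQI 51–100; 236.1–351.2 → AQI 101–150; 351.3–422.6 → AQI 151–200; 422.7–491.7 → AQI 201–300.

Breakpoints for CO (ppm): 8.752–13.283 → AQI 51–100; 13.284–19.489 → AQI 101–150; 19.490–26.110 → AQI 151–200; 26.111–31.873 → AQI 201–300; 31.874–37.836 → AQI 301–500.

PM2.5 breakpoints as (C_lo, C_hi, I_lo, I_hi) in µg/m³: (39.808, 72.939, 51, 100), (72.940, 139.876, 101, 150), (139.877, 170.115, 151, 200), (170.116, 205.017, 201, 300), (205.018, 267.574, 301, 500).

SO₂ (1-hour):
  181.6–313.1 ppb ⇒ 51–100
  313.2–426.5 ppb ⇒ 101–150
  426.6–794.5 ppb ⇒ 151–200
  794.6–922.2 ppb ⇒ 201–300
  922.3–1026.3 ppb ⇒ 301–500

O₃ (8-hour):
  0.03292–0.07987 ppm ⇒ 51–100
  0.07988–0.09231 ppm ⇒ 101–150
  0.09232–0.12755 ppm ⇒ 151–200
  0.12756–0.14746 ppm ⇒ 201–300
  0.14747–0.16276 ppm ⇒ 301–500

PM10 410.8: bracket 351.3–422.6 → index 151–200; slope 49/71.3, offset 59.5.
AQI = 151 + 49/71.3·59.5 ≈ 191.89 ⇒ 192.
CO: row 8.752–13.283 (AQI 51–100). (100−51)·(12.832−8.752)/(13.283−8.752) + 51 = 49·4.080/4.531 + 51 ≈ 95.12 → 95.
PM2.5: row 170.116–205.017 (AQI 201–300). (300−201)·(182.827−170.116)/(205.017−170.116) + 201 = 99·12.711/34.901 + 201 ≈ 237.06 → 237.
SO₂ 961.3: bracket 922.3–1026.3 → index 301–500; slope 199/104.0, offset 39.0.
AQI = 301 + 199/104.0·39.0 ≈ 375.63 ⇒ 376.
O₃: 0.10389 ∈ [0.09232, 0.12755] ↔ index [151, 200].
151 + (0.10389−0.09232)·(200−151)/(0.12755−0.09232) = 151 + 0.01157·49/0.03523 ≈ 167.09, so AQI = 167.
Sub-indices: PM10→192, CO→95, PM2.5→237, SO₂→376, O₃→167. Overall AQI = max = 376; dominant pollutant is SO₂.
AQI 376: Hazardous.

376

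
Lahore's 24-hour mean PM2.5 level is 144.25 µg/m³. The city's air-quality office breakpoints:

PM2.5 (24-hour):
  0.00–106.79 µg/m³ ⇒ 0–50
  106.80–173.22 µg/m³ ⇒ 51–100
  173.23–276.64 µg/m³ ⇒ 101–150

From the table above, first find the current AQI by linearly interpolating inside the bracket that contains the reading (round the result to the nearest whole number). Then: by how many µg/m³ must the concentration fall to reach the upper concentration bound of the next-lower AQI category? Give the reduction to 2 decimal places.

PM2.5 144.25: bracket 106.80–173.22 → index 51–100; slope 49/66.42, offset 37.45.
AQI = 51 + 49/66.42·37.45 ≈ 78.63 ⇒ 79.
Current AQI 79 is in the Moderate range (51–100). The next-lower category tops out at AQI 50, whose upper concentration bound is 106.79 µg/m³.
Reduction needed = 144.25 − 106.79 = 37.46 µg/m³.

37.46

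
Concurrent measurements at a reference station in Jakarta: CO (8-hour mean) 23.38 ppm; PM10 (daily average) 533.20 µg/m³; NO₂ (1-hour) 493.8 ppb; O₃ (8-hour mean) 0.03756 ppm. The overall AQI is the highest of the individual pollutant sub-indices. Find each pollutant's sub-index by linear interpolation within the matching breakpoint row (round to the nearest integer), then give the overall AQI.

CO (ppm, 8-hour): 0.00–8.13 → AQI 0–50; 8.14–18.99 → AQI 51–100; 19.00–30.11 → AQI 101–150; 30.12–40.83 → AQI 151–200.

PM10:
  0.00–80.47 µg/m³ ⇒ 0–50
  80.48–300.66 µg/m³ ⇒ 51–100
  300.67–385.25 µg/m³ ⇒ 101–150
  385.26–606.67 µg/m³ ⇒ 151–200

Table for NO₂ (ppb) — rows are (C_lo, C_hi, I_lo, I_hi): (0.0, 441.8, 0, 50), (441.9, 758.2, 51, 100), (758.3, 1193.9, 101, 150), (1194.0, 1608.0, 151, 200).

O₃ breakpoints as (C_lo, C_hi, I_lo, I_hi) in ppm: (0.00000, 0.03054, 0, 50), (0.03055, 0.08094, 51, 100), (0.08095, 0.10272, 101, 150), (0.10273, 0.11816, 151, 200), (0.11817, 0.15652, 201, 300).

CO: 23.38 ∈ [19.00, 30.11] ↔ index [101, 150].
101 + (23.38−19.00)·(150−101)/(30.11−19.00) = 101 + 4.38·49/11.11 ≈ 120.32, so AQI = 120.
PM10: row 385.26–606.67 (AQI 151–200). (200−151)·(533.20−385.26)/(606.67−385.26) + 151 = 49·147.94/221.41 + 151 ≈ 183.74 → 184.
NO₂: 493.8 lies in 441.9–758.2, so I_lo=51, I_hi=100, C_lo=441.9, C_hi=758.2.
(100−51)/(758.2−441.9) × (493.8−441.9) + 51 = 49/316.3 × 51.9 + 51 ≈ 59.04 → 59.
O₃ 0.03756: bracket 0.03055–0.08094 → index 51–100; slope 49/0.05039, offset 0.00701.
AQI = 51 + 49/0.05039·0.00701 ≈ 57.82 ⇒ 58.
Sub-indices: CO→120, PM10→184, NO₂→59, O₃→58. Overall AQI = max = 184; dominant pollutant is PM10.

184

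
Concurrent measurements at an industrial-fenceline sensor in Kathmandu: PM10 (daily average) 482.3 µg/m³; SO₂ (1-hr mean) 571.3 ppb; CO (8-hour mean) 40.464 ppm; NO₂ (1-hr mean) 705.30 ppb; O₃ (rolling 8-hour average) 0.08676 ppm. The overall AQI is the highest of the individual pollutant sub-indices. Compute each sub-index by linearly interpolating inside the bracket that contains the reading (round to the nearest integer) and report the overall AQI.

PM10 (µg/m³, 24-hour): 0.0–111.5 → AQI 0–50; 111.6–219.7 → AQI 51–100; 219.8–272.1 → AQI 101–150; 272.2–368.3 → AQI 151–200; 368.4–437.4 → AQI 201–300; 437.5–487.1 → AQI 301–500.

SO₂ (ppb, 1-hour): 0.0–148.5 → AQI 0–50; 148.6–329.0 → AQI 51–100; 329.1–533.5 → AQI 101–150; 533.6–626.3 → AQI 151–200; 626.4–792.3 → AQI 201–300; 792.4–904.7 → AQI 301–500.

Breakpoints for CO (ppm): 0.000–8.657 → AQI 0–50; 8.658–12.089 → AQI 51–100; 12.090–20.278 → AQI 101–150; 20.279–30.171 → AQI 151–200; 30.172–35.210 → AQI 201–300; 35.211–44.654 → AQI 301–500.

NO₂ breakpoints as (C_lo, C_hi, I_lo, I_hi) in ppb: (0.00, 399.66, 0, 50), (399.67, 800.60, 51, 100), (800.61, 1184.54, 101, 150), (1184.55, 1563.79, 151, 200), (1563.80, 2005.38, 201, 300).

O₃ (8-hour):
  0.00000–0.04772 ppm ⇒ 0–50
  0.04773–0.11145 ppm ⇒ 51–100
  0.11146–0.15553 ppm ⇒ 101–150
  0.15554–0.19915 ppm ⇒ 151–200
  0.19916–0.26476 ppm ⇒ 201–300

481

PM10: 482.3 ∈ [437.5, 487.1] ↔ index [301, 500].
301 + (482.3−437.5)·(500−301)/(487.1−437.5) = 301 + 44.8·199/49.6 ≈ 480.74, so AQI = 481.
SO₂: 571.3 lies in 533.6–626.3, so I_lo=151, I_hi=200, C_lo=533.6, C_hi=626.3.
(200−151)/(626.3−533.6) × (571.3−533.6) + 151 = 49/92.7 × 37.7 + 151 ≈ 170.93 → 171.
CO 40.464: bracket 35.211–44.654 → index 301–500; slope 199/9.443, offset 5.253.
AQI = 301 + 199/9.443·5.253 ≈ 411.70 ⇒ 412.
NO₂: row 399.67–800.60 (AQI 51–100). (100−51)·(705.30−399.67)/(800.60−399.67) + 51 = 49·305.63/400.93 + 51 ≈ 88.35 → 88.
O₃: 0.08676 ∈ [0.04773, 0.11145] ↔ index [51, 100].
51 + (0.08676−0.04773)·(100−51)/(0.11145−0.04773) = 51 + 0.03903·49/0.06372 ≈ 81.01, so AQI = 81.
Sub-indices: PM10→481, SO₂→171, CO→412, NO₂→88, O₃→81. Overall AQI = max = 481; dominant pollutant is PM10.
AQI 481: Hazardous.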